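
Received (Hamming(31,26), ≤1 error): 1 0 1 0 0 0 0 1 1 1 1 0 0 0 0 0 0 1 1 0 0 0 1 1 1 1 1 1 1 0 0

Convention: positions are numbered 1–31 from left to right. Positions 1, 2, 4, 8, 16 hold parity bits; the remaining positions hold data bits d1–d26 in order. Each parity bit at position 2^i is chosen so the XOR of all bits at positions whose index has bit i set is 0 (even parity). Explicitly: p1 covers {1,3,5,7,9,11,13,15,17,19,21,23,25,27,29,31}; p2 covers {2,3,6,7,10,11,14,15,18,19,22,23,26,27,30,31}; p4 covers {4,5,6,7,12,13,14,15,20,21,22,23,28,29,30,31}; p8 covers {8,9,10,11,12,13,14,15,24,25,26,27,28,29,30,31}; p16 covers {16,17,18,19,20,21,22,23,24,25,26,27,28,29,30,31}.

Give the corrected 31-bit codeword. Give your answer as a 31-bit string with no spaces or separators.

s1 (pos 1,3,5,7,9,11,13,15,17,19,21,23,25,27,29,31): 1⊕1⊕0⊕0⊕1⊕1⊕0⊕0⊕0⊕1⊕0⊕1⊕1⊕1⊕1⊕0 = 1
s2 (pos 2,3,6,7,10,11,14,15,18,19,22,23,26,27,30,31): 0⊕1⊕0⊕0⊕1⊕1⊕0⊕0⊕1⊕1⊕0⊕1⊕1⊕1⊕0⊕0 = 0
s4 (pos 4,5,6,7,12,13,14,15,20,21,22,23,28,29,30,31): 0⊕0⊕0⊕0⊕0⊕0⊕0⊕0⊕0⊕0⊕0⊕1⊕1⊕1⊕0⊕0 = 1
s8 (pos 8,9,10,11,12,13,14,15,24,25,26,27,28,29,30,31): 1⊕1⊕1⊕1⊕0⊕0⊕0⊕0⊕1⊕1⊕1⊕1⊕1⊕1⊕0⊕0 = 0
s16 (pos 16,17,18,19,20,21,22,23,24,25,26,27,28,29,30,31): 0⊕0⊕1⊕1⊕0⊕0⊕0⊕1⊕1⊕1⊕1⊕1⊕1⊕1⊕0⊕0 = 1
Syndrome s16…s1 = 10101 → error at position 21.
Flip position 21: 1010000111100000011000111111100 → 1010000111100000011010111111100

1010000111100000011010111111100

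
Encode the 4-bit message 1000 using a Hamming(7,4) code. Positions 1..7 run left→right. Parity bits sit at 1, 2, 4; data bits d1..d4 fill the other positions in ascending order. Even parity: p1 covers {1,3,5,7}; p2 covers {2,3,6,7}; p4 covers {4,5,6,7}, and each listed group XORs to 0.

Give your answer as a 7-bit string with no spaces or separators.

Place data at non-parity positions: p1 p2 1 p4 0 0 0
p1 (pos 1,3,5,7): XOR of data positions = 1⊕0⊕0 = 1
p2 (pos 2,3,6,7): XOR of data positions = 1⊕0⊕0 = 1
p4 (pos 4,5,6,7): XOR of data positions = 0⊕0⊕0 = 0
Codeword: 1110000

1110000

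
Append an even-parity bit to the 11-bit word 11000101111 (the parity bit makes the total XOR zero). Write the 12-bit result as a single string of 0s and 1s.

XOR of the 11 data bits: 1⊕1⊕0⊕0⊕0⊕1⊕0⊕1⊕1⊕1⊕1 = 1
Parity bit = 1 (so all 12 bits XOR to 0).

110001011111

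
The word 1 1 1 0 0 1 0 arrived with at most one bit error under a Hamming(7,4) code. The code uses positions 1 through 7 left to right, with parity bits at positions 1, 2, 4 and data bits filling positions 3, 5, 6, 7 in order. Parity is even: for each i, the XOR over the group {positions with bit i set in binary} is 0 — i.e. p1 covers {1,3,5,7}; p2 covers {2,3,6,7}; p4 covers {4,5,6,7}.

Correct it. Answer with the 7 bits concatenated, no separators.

s1 (pos 1,3,5,7): 1⊕1⊕0⊕0 = 0
s2 (pos 2,3,6,7): 1⊕1⊕1⊕0 = 1
s4 (pos 4,5,6,7): 0⊕0⊕1⊕0 = 1
Syndrome s4…s1 = 110 → error at position 6.
Flip position 6: 1110010 → 1110000

1110000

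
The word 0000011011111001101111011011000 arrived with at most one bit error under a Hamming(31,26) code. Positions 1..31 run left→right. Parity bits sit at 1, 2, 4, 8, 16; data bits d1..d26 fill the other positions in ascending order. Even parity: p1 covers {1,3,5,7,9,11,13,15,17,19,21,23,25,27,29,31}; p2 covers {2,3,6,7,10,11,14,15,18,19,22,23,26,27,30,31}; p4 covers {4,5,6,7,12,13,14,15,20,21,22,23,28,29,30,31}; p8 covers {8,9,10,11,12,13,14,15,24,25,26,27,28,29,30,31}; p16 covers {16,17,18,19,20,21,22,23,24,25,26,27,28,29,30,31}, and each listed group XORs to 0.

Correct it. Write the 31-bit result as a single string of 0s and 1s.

s1 (pos 1,3,5,7,9,11,13,15,17,19,21,23,25,27,29,31): 0⊕0⊕0⊕1⊕1⊕1⊕1⊕0⊕1⊕1⊕1⊕0⊕1⊕1⊕0⊕0 = 1
s2 (pos 2,3,6,7,10,11,14,15,18,19,22,23,26,27,30,31): 0⊕0⊕1⊕1⊕1⊕1⊕0⊕0⊕0⊕1⊕1⊕0⊕0⊕1⊕0⊕0 = 1
s4 (pos 4,5,6,7,12,13,14,15,20,21,22,23,28,29,30,31): 0⊕0⊕1⊕1⊕1⊕1⊕0⊕0⊕1⊕1⊕1⊕0⊕1⊕0⊕0⊕0 = 0
s8 (pos 8,9,10,11,12,13,14,15,24,25,26,27,28,29,30,31): 0⊕1⊕1⊕1⊕1⊕1⊕0⊕0⊕1⊕1⊕0⊕1⊕1⊕0⊕0⊕0 = 1
s16 (pos 16,17,18,19,20,21,22,23,24,25,26,27,28,29,30,31): 1⊕1⊕0⊕1⊕1⊕1⊕1⊕0⊕1⊕1⊕0⊕1⊕1⊕0⊕0⊕0 = 0
Syndrome s16…s1 = 01011 → error at position 11.
Flip position 11: 0000011011111001101111011011000 → 0000011011011001101111011011000

0000011011011001101111011011000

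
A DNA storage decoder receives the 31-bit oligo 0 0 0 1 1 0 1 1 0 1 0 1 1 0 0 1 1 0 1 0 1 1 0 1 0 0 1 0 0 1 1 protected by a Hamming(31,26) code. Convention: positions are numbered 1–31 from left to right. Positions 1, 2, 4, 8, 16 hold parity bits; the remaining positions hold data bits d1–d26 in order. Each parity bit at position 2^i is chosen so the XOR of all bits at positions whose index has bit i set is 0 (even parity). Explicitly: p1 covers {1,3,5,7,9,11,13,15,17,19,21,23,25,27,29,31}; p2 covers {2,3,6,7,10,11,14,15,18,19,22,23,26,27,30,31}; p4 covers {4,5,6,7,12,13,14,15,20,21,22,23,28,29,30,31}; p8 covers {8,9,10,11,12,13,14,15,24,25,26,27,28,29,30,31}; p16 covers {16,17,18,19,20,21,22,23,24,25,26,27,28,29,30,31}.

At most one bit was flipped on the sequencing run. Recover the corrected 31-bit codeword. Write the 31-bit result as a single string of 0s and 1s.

s1 (pos 1,3,5,7,9,11,13,15,17,19,21,23,25,27,29,31): 0⊕0⊕1⊕1⊕0⊕0⊕1⊕0⊕1⊕1⊕1⊕0⊕0⊕1⊕0⊕1 = 0
s2 (pos 2,3,6,7,10,11,14,15,18,19,22,23,26,27,30,31): 0⊕0⊕0⊕1⊕1⊕0⊕0⊕0⊕0⊕1⊕1⊕0⊕0⊕1⊕1⊕1 = 1
s4 (pos 4,5,6,7,12,13,14,15,20,21,22,23,28,29,30,31): 1⊕1⊕0⊕1⊕1⊕1⊕0⊕0⊕0⊕1⊕1⊕0⊕0⊕0⊕1⊕1 = 1
s8 (pos 8,9,10,11,12,13,14,15,24,25,26,27,28,29,30,31): 1⊕0⊕1⊕0⊕1⊕1⊕0⊕0⊕1⊕0⊕0⊕1⊕0⊕0⊕1⊕1 = 0
s16 (pos 16,17,18,19,20,21,22,23,24,25,26,27,28,29,30,31): 1⊕1⊕0⊕1⊕0⊕1⊕1⊕0⊕1⊕0⊕0⊕1⊕0⊕0⊕1⊕1 = 1
Syndrome s16…s1 = 10110 → error at position 22.
Flip position 22: 0001101101011001101011010010011 → 0001101101011001101010010010011

0001101101011001101010010010011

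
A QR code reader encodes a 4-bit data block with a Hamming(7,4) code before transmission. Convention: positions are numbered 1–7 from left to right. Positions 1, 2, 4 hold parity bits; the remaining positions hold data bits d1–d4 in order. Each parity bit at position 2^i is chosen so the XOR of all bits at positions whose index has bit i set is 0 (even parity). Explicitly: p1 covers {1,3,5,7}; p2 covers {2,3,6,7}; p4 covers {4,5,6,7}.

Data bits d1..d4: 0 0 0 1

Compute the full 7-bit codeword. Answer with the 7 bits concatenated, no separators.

1101001

Place data at non-parity positions: p1 p2 0 p4 0 0 1
p1 (pos 1,3,5,7): XOR of data positions = 0⊕0⊕1 = 1
p2 (pos 2,3,6,7): XOR of data positions = 0⊕0⊕1 = 1
p4 (pos 4,5,6,7): XOR of data positions = 0⊕0⊕1 = 1
Codeword: 1101001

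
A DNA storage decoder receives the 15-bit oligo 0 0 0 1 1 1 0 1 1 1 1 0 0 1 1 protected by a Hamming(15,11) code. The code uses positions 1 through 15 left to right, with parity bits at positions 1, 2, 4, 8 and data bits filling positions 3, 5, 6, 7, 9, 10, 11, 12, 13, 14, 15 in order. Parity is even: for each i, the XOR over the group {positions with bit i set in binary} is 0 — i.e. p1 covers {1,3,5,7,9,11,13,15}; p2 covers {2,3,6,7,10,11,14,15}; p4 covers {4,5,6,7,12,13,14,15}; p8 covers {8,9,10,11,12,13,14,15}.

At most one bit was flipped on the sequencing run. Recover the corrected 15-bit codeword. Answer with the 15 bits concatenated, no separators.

000110011110011

s1 (pos 1,3,5,7,9,11,13,15): 0⊕0⊕1⊕0⊕1⊕1⊕0⊕1 = 0
s2 (pos 2,3,6,7,10,11,14,15): 0⊕0⊕1⊕0⊕1⊕1⊕1⊕1 = 1
s4 (pos 4,5,6,7,12,13,14,15): 1⊕1⊕1⊕0⊕0⊕0⊕1⊕1 = 1
s8 (pos 8,9,10,11,12,13,14,15): 1⊕1⊕1⊕1⊕0⊕0⊕1⊕1 = 0
Syndrome s8…s1 = 0110 → error at position 6.
Flip position 6: 000111011110011 → 000110011110011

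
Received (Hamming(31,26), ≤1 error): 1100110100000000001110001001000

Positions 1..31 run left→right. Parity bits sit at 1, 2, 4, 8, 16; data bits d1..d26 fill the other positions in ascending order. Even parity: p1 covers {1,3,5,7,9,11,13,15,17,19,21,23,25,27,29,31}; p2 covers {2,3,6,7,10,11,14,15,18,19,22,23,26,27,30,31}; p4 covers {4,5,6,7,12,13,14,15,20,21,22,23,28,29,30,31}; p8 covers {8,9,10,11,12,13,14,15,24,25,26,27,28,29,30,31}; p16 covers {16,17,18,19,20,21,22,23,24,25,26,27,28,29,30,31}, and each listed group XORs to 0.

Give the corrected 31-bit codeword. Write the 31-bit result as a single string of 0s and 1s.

1100110100000000001110001001001

s1 (pos 1,3,5,7,9,11,13,15,17,19,21,23,25,27,29,31): 1⊕0⊕1⊕0⊕0⊕0⊕0⊕0⊕0⊕1⊕1⊕0⊕1⊕0⊕0⊕0 = 1
s2 (pos 2,3,6,7,10,11,14,15,18,19,22,23,26,27,30,31): 1⊕0⊕1⊕0⊕0⊕0⊕0⊕0⊕0⊕1⊕0⊕0⊕0⊕0⊕0⊕0 = 1
s4 (pos 4,5,6,7,12,13,14,15,20,21,22,23,28,29,30,31): 0⊕1⊕1⊕0⊕0⊕0⊕0⊕0⊕1⊕1⊕0⊕0⊕1⊕0⊕0⊕0 = 1
s8 (pos 8,9,10,11,12,13,14,15,24,25,26,27,28,29,30,31): 1⊕0⊕0⊕0⊕0⊕0⊕0⊕0⊕0⊕1⊕0⊕0⊕1⊕0⊕0⊕0 = 1
s16 (pos 16,17,18,19,20,21,22,23,24,25,26,27,28,29,30,31): 0⊕0⊕0⊕1⊕1⊕1⊕0⊕0⊕0⊕1⊕0⊕0⊕1⊕0⊕0⊕0 = 1
Syndrome s16…s1 = 11111 → error at position 31.
Flip position 31: 1100110100000000001110001001000 → 1100110100000000001110001001001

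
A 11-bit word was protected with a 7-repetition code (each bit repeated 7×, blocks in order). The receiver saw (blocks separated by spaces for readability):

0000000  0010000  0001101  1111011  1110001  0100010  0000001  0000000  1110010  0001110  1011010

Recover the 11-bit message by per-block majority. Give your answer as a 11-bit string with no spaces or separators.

00011000101

Block 1 (0000000): 0 ones → 0
Block 2 (0010000): 1 one → 0
Block 3 (0001101): 3 ones → 0
Block 4 (1111011): 6 ones → 1
Block 5 (1110001): 4 ones → 1
Block 6 (0100010): 2 ones → 0
Block 7 (0000001): 1 one → 0
Block 8 (0000000): 0 ones → 0
Block 9 (1110010): 4 ones → 1
Block 10 (0001110): 3 ones → 0
Block 11 (1011010): 4 ones → 1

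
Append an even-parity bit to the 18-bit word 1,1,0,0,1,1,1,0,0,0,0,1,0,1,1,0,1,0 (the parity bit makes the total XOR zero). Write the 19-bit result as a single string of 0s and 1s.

1100111000010110101

XOR of the 18 data bits: 1⊕1⊕0⊕0⊕1⊕1⊕1⊕0⊕0⊕0⊕0⊕1⊕0⊕1⊕1⊕0⊕1⊕0 = 1
Parity bit = 1 (so all 19 bits XOR to 0).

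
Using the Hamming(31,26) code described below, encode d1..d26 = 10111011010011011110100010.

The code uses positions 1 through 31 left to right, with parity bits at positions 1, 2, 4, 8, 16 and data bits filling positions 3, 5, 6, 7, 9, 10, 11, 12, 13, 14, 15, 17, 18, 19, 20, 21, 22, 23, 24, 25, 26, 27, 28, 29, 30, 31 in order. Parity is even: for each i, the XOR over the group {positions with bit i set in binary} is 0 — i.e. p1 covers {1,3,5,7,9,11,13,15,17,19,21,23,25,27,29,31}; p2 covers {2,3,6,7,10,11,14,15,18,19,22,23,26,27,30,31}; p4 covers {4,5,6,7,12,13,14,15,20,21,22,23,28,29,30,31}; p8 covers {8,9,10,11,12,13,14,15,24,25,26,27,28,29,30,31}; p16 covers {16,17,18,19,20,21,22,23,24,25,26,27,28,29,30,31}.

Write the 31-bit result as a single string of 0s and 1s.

1110011110110100011011110100010

Place data at non-parity positions: p1 p2 1 p4 0 1 1 p8 1 0 1 1 0 1 0 p16 0 1 1 0 1 1 1 1 0 1 0 0 0 1 0
p1 (pos 1,3,5,7,9,11,13,15,17,19,21,23,25,27,29,31): XOR of data positions = 1⊕0⊕1⊕1⊕1⊕0⊕0⊕0⊕1⊕1⊕1⊕0⊕0⊕0⊕0 = 1
p2 (pos 2,3,6,7,10,11,14,15,18,19,22,23,26,27,30,31): XOR of data positions = 1⊕1⊕1⊕0⊕1⊕1⊕0⊕1⊕1⊕1⊕1⊕1⊕0⊕1⊕0 = 1
p4 (pos 4,5,6,7,12,13,14,15,20,21,22,23,28,29,30,31): XOR of data positions = 0⊕1⊕1⊕1⊕0⊕1⊕0⊕0⊕1⊕1⊕1⊕0⊕0⊕1⊕0 = 0
p8 (pos 8,9,10,11,12,13,14,15,24,25,26,27,28,29,30,31): XOR of data positions = 1⊕0⊕1⊕1⊕0⊕1⊕0⊕1⊕0⊕1⊕0⊕0⊕0⊕1⊕0 = 1
p16 (pos 16,17,18,19,20,21,22,23,24,25,26,27,28,29,30,31): XOR of data positions = 0⊕1⊕1⊕0⊕1⊕1⊕1⊕1⊕0⊕1⊕0⊕0⊕0⊕1⊕0 = 0
Codeword: 1110011110110100011011110100010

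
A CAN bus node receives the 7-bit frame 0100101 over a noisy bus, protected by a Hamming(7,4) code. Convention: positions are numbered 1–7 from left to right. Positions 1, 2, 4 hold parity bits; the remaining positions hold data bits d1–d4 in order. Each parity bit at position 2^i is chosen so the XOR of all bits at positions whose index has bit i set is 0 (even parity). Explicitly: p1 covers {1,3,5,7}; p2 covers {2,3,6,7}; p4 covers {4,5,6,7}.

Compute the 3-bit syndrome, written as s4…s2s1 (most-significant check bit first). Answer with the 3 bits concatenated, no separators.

s1 (pos 1,3,5,7): 0⊕0⊕1⊕1 = 0
s2 (pos 2,3,6,7): 1⊕0⊕0⊕1 = 0
s4 (pos 4,5,6,7): 0⊕1⊕0⊕1 = 0
Syndrome s4…s1 = 000 → no error.

000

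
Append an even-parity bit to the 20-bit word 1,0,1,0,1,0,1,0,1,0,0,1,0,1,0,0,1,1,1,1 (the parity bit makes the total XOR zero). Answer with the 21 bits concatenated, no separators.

XOR of the 20 data bits: 1⊕0⊕1⊕0⊕1⊕0⊕1⊕0⊕1⊕0⊕0⊕1⊕0⊕1⊕0⊕0⊕1⊕1⊕1⊕1 = 1
Parity bit = 1 (so all 21 bits XOR to 0).

101010101001010011111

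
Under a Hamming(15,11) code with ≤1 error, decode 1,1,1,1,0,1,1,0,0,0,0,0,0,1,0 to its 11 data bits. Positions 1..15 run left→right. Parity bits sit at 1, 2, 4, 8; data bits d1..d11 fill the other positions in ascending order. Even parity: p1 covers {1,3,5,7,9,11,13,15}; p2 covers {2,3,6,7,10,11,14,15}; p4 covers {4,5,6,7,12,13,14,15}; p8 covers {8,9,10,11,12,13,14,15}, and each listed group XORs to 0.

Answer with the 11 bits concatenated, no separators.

s1 (pos 1,3,5,7,9,11,13,15): 1⊕1⊕0⊕1⊕0⊕0⊕0⊕0 = 1
s2 (pos 2,3,6,7,10,11,14,15): 1⊕1⊕1⊕1⊕0⊕0⊕1⊕0 = 1
s4 (pos 4,5,6,7,12,13,14,15): 1⊕0⊕1⊕1⊕0⊕0⊕1⊕0 = 0
s8 (pos 8,9,10,11,12,13,14,15): 0⊕0⊕0⊕0⊕0⊕0⊕1⊕0 = 1
Syndrome s8…s1 = 1011 → error at position 11.
Flip position 11: 111101100000010 → 111101100010010
Read data bits from positions 3,5,6,7,9,10,11,12,13,14,15: 10110010010

10110010010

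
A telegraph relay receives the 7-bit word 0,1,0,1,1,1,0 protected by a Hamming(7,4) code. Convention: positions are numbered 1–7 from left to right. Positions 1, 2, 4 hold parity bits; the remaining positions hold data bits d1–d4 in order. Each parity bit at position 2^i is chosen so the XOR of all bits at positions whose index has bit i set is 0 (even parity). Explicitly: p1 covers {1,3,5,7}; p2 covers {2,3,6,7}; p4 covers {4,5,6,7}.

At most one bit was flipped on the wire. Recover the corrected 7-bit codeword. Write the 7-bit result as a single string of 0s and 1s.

s1 (pos 1,3,5,7): 0⊕0⊕1⊕0 = 1
s2 (pos 2,3,6,7): 1⊕0⊕1⊕0 = 0
s4 (pos 4,5,6,7): 1⊕1⊕1⊕0 = 1
Syndrome s4…s1 = 101 → error at position 5.
Flip position 5: 0101110 → 0101010

0101010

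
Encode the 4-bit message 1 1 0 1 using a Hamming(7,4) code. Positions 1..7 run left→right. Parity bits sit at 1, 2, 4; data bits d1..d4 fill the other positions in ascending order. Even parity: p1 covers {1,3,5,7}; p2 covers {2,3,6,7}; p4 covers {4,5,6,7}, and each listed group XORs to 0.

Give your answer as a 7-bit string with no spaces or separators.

1010101

Place data at non-parity positions: p1 p2 1 p4 1 0 1
p1 (pos 1,3,5,7): XOR of data positions = 1⊕1⊕1 = 1
p2 (pos 2,3,6,7): XOR of data positions = 1⊕0⊕1 = 0
p4 (pos 4,5,6,7): XOR of data positions = 1⊕0⊕1 = 0
Codeword: 1010101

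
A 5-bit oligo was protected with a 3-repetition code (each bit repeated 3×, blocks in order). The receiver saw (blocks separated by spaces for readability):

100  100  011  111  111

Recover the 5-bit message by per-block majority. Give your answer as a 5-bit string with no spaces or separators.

Block 1 (100): 1 one → 0
Block 2 (100): 1 one → 0
Block 3 (011): 2 ones → 1
Block 4 (111): 3 ones → 1
Block 5 (111): 3 ones → 1

00111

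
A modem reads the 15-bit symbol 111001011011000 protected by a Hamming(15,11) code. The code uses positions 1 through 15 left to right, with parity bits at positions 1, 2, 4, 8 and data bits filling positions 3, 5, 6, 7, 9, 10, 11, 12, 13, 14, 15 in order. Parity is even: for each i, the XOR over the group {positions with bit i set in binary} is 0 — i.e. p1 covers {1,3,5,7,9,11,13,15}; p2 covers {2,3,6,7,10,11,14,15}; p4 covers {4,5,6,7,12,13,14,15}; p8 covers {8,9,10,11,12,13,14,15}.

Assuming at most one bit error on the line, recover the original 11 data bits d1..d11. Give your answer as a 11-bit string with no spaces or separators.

10101011000

s1 (pos 1,3,5,7,9,11,13,15): 1⊕1⊕0⊕0⊕1⊕1⊕0⊕0 = 0
s2 (pos 2,3,6,7,10,11,14,15): 1⊕1⊕1⊕0⊕0⊕1⊕0⊕0 = 0
s4 (pos 4,5,6,7,12,13,14,15): 0⊕0⊕1⊕0⊕1⊕0⊕0⊕0 = 0
s8 (pos 8,9,10,11,12,13,14,15): 1⊕1⊕0⊕1⊕1⊕0⊕0⊕0 = 0
Syndrome s8…s1 = 0000 → no error.
Read data bits from positions 3,5,6,7,9,10,11,12,13,14,15: 10101011000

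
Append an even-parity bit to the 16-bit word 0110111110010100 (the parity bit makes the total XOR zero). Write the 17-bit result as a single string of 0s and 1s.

XOR of the 16 data bits: 0⊕1⊕1⊕0⊕1⊕1⊕1⊕1⊕1⊕0⊕0⊕1⊕0⊕1⊕0⊕0 = 1
Parity bit = 1 (so all 17 bits XOR to 0).

01101111100101001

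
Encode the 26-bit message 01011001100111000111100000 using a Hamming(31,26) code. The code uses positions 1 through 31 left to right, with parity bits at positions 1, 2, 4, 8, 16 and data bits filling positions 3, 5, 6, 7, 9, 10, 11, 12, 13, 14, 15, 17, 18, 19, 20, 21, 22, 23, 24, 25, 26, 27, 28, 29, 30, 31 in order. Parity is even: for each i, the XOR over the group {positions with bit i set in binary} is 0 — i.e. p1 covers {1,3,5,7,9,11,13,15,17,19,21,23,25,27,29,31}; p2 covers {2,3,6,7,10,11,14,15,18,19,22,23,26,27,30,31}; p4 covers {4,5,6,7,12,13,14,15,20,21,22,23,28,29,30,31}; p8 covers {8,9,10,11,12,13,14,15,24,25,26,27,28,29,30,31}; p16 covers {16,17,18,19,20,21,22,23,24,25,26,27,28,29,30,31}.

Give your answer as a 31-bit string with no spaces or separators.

Place data at non-parity positions: p1 p2 0 p4 1 0 1 p8 1 0 0 1 1 0 0 p16 1 1 1 0 0 0 1 1 1 1 0 0 0 0 0
p1 (pos 1,3,5,7,9,11,13,15,17,19,21,23,25,27,29,31): XOR of data positions = 0⊕1⊕1⊕1⊕0⊕1⊕0⊕1⊕1⊕0⊕1⊕1⊕0⊕0⊕0 = 0
p2 (pos 2,3,6,7,10,11,14,15,18,19,22,23,26,27,30,31): XOR of data positions = 0⊕0⊕1⊕0⊕0⊕0⊕0⊕1⊕1⊕0⊕1⊕1⊕0⊕0⊕0 = 1
p4 (pos 4,5,6,7,12,13,14,15,20,21,22,23,28,29,30,31): XOR of data positions = 1⊕0⊕1⊕1⊕1⊕0⊕0⊕0⊕0⊕0⊕1⊕0⊕0⊕0⊕0 = 1
p8 (pos 8,9,10,11,12,13,14,15,24,25,26,27,28,29,30,31): XOR of data positions = 1⊕0⊕0⊕1⊕1⊕0⊕0⊕1⊕1⊕1⊕0⊕0⊕0⊕0⊕0 = 0
p16 (pos 16,17,18,19,20,21,22,23,24,25,26,27,28,29,30,31): XOR of data positions = 1⊕1⊕1⊕0⊕0⊕0⊕1⊕1⊕1⊕1⊕0⊕0⊕0⊕0⊕0 = 1
Codeword: 0101101010011001111000111100000

0101101010011001111000111100000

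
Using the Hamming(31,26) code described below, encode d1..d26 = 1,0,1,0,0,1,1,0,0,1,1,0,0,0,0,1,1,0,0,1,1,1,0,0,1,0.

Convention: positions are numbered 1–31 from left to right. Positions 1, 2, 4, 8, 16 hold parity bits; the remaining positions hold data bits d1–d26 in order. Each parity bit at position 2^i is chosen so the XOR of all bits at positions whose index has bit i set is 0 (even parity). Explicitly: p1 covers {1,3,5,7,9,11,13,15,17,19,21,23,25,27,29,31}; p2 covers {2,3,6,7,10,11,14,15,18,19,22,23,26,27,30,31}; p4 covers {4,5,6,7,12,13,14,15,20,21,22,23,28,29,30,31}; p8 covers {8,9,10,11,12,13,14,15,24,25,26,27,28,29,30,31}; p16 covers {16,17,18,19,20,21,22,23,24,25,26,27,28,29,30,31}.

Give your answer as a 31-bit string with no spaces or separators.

0010010001100110000011001110010

Place data at non-parity positions: p1 p2 1 p4 0 1 0 p8 0 1 1 0 0 1 1 p16 0 0 0 0 1 1 0 0 1 1 1 0 0 1 0
p1 (pos 1,3,5,7,9,11,13,15,17,19,21,23,25,27,29,31): XOR of data positions = 1⊕0⊕0⊕0⊕1⊕0⊕1⊕0⊕0⊕1⊕0⊕1⊕1⊕0⊕0 = 0
p2 (pos 2,3,6,7,10,11,14,15,18,19,22,23,26,27,30,31): XOR of data positions = 1⊕1⊕0⊕1⊕1⊕1⊕1⊕0⊕0⊕1⊕0⊕1⊕1⊕1⊕0 = 0
p4 (pos 4,5,6,7,12,13,14,15,20,21,22,23,28,29,30,31): XOR of data positions = 0⊕1⊕0⊕0⊕0⊕1⊕1⊕0⊕1⊕1⊕0⊕0⊕0⊕1⊕0 = 0
p8 (pos 8,9,10,11,12,13,14,15,24,25,26,27,28,29,30,31): XOR of data positions = 0⊕1⊕1⊕0⊕0⊕1⊕1⊕0⊕1⊕1⊕1⊕0⊕0⊕1⊕0 = 0
p16 (pos 16,17,18,19,20,21,22,23,24,25,26,27,28,29,30,31): XOR of data positions = 0⊕0⊕0⊕0⊕1⊕1⊕0⊕0⊕1⊕1⊕1⊕0⊕0⊕1⊕0 = 0
Codeword: 0010010001100110000011001110010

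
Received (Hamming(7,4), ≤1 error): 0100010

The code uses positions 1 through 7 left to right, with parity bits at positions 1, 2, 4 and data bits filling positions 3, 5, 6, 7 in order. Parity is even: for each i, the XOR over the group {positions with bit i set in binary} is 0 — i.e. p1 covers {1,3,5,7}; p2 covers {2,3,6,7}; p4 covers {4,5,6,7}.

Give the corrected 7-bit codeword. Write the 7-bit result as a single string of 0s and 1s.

0101010

s1 (pos 1,3,5,7): 0⊕0⊕0⊕0 = 0
s2 (pos 2,3,6,7): 1⊕0⊕1⊕0 = 0
s4 (pos 4,5,6,7): 0⊕0⊕1⊕0 = 1
Syndrome s4…s1 = 100 → error at position 4.
Flip position 4: 0100010 → 0101010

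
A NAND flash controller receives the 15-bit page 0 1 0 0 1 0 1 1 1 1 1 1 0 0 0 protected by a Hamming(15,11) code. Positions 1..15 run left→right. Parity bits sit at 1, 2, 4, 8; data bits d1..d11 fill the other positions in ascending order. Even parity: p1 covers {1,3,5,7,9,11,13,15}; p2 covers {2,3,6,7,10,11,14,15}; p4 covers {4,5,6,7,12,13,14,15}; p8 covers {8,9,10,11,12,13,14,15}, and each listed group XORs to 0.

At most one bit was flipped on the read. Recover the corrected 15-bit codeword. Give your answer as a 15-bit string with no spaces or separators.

s1 (pos 1,3,5,7,9,11,13,15): 0⊕0⊕1⊕1⊕1⊕1⊕0⊕0 = 0
s2 (pos 2,3,6,7,10,11,14,15): 1⊕0⊕0⊕1⊕1⊕1⊕0⊕0 = 0
s4 (pos 4,5,6,7,12,13,14,15): 0⊕1⊕0⊕1⊕1⊕0⊕0⊕0 = 1
s8 (pos 8,9,10,11,12,13,14,15): 1⊕1⊕1⊕1⊕1⊕0⊕0⊕0 = 1
Syndrome s8…s1 = 1100 → error at position 12.
Flip position 12: 010010111111000 → 010010111110000

010010111110000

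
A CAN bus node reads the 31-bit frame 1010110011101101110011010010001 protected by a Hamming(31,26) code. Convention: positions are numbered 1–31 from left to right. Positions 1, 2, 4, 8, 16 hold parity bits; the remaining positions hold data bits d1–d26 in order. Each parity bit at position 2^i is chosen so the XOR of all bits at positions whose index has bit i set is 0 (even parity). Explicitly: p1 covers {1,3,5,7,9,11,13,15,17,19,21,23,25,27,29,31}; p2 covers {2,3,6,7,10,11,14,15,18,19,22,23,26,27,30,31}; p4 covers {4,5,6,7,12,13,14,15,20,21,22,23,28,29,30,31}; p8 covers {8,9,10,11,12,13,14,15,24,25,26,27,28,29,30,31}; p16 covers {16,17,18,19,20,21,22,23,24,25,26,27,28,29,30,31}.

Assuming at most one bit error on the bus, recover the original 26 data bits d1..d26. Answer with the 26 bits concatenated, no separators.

11001110110110011010010001

s1 (pos 1,3,5,7,9,11,13,15,17,19,21,23,25,27,29,31): 1⊕1⊕1⊕0⊕1⊕1⊕1⊕0⊕1⊕0⊕1⊕0⊕0⊕1⊕0⊕1 = 0
s2 (pos 2,3,6,7,10,11,14,15,18,19,22,23,26,27,30,31): 0⊕1⊕1⊕0⊕1⊕1⊕1⊕0⊕1⊕0⊕1⊕0⊕0⊕1⊕0⊕1 = 1
s4 (pos 4,5,6,7,12,13,14,15,20,21,22,23,28,29,30,31): 0⊕1⊕1⊕0⊕0⊕1⊕1⊕0⊕0⊕1⊕1⊕0⊕0⊕0⊕0⊕1 = 1
s8 (pos 8,9,10,11,12,13,14,15,24,25,26,27,28,29,30,31): 0⊕1⊕1⊕1⊕0⊕1⊕1⊕0⊕1⊕0⊕0⊕1⊕0⊕0⊕0⊕1 = 0
s16 (pos 16,17,18,19,20,21,22,23,24,25,26,27,28,29,30,31): 1⊕1⊕1⊕0⊕0⊕1⊕1⊕0⊕1⊕0⊕0⊕1⊕0⊕0⊕0⊕1 = 0
Syndrome s16…s1 = 00110 → error at position 6.
Flip position 6: 1010110011101101110011010010001 → 1010100011101101110011010010001
Read data bits from positions 3,5,6,7,9,10,11,12,13,14,15,17,18,19,20,21,22,23,24,25,26,27,28,29,30,31: 11001110110110011010010001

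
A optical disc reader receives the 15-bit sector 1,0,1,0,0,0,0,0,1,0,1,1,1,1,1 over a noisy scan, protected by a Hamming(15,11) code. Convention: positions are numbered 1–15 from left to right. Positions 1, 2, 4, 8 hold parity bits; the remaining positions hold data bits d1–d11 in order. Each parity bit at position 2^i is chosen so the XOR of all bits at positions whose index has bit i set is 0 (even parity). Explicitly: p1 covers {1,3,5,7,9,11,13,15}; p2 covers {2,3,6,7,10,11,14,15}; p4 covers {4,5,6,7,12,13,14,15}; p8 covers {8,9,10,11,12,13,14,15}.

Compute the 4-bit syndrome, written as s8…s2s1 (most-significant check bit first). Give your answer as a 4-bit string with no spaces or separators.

0000

s1 (pos 1,3,5,7,9,11,13,15): 1⊕1⊕0⊕0⊕1⊕1⊕1⊕1 = 0
s2 (pos 2,3,6,7,10,11,14,15): 0⊕1⊕0⊕0⊕0⊕1⊕1⊕1 = 0
s4 (pos 4,5,6,7,12,13,14,15): 0⊕0⊕0⊕0⊕1⊕1⊕1⊕1 = 0
s8 (pos 8,9,10,11,12,13,14,15): 0⊕1⊕0⊕1⊕1⊕1⊕1⊕1 = 0
Syndrome s8…s1 = 0000 → no error.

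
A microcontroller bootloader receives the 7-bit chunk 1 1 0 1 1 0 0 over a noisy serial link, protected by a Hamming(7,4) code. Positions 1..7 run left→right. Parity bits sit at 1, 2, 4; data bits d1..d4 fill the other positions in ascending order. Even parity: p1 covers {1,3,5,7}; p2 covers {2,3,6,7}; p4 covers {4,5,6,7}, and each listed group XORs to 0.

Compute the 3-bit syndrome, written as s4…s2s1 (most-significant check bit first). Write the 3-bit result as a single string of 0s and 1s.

010

s1 (pos 1,3,5,7): 1⊕0⊕1⊕0 = 0
s2 (pos 2,3,6,7): 1⊕0⊕0⊕0 = 1
s4 (pos 4,5,6,7): 1⊕1⊕0⊕0 = 0
Syndrome s4…s1 = 010 → error at position 2.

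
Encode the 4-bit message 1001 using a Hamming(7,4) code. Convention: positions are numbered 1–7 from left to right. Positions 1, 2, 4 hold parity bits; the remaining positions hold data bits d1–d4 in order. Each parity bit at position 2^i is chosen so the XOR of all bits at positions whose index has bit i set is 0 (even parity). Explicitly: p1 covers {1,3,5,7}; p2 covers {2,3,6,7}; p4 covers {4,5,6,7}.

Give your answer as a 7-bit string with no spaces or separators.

0011001

Place data at non-parity positions: p1 p2 1 p4 0 0 1
p1 (pos 1,3,5,7): XOR of data positions = 1⊕0⊕1 = 0
p2 (pos 2,3,6,7): XOR of data positions = 1⊕0⊕1 = 0
p4 (pos 4,5,6,7): XOR of data positions = 0⊕0⊕1 = 1
Codeword: 0011001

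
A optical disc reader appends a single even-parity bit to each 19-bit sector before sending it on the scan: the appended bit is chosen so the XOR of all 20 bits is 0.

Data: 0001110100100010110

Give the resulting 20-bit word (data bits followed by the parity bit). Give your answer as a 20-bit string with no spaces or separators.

XOR of the 19 data bits: 0⊕0⊕0⊕1⊕1⊕1⊕0⊕1⊕0⊕0⊕1⊕0⊕0⊕0⊕1⊕0⊕1⊕1⊕0 = 0
Parity bit = 0 (so all 20 bits XOR to 0).

00011101001000101100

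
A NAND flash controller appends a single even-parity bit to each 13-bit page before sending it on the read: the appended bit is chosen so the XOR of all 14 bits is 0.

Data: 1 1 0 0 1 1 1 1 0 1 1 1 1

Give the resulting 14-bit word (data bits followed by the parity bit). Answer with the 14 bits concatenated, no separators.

11001111011110

XOR of the 13 data bits: 1⊕1⊕0⊕0⊕1⊕1⊕1⊕1⊕0⊕1⊕1⊕1⊕1 = 0
Parity bit = 0 (so all 14 bits XOR to 0).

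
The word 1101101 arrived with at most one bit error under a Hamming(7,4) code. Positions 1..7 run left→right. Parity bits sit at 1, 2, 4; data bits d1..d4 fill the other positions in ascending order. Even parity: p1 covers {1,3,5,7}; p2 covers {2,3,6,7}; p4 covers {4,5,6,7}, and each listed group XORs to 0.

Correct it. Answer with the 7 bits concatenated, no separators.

s1 (pos 1,3,5,7): 1⊕0⊕1⊕1 = 1
s2 (pos 2,3,6,7): 1⊕0⊕0⊕1 = 0
s4 (pos 4,5,6,7): 1⊕1⊕0⊕1 = 1
Syndrome s4…s1 = 101 → error at position 5.
Flip position 5: 1101101 → 1101001

1101001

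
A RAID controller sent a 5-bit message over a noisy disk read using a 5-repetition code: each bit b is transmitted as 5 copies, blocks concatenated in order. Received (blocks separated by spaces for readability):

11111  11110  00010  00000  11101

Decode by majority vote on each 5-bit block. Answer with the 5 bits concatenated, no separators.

Block 1 (11111): 5 ones → 1
Block 2 (11110): 4 ones → 1
Block 3 (00010): 1 one → 0
Block 4 (00000): 0 ones → 0
Block 5 (11101): 4 ones → 1

11001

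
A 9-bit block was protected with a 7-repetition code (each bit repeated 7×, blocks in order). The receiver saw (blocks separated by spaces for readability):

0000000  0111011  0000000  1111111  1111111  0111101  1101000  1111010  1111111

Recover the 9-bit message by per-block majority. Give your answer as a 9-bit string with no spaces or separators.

010111011

Block 1 (0000000): 0 ones → 0
Block 2 (0111011): 5 ones → 1
Block 3 (0000000): 0 ones → 0
Block 4 (1111111): 7 ones → 1
Block 5 (1111111): 7 ones → 1
Block 6 (0111101): 5 ones → 1
Block 7 (1101000): 3 ones → 0
Block 8 (1111010): 5 ones → 1
Block 9 (1111111): 7 ones → 1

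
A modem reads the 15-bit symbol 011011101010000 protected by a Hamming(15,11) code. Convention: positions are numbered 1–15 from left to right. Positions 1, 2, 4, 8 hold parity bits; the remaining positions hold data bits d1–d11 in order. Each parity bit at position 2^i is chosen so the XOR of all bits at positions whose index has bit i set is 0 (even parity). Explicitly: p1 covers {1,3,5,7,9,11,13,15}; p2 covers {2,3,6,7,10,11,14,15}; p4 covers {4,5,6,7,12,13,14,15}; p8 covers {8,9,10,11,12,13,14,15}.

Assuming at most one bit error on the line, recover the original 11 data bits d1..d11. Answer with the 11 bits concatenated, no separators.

s1 (pos 1,3,5,7,9,11,13,15): 0⊕1⊕1⊕1⊕1⊕1⊕0⊕0 = 1
s2 (pos 2,3,6,7,10,11,14,15): 1⊕1⊕1⊕1⊕0⊕1⊕0⊕0 = 1
s4 (pos 4,5,6,7,12,13,14,15): 0⊕1⊕1⊕1⊕0⊕0⊕0⊕0 = 1
s8 (pos 8,9,10,11,12,13,14,15): 0⊕1⊕0⊕1⊕0⊕0⊕0⊕0 = 0
Syndrome s8…s1 = 0111 → error at position 7.
Flip position 7: 011011101010000 → 011011001010000
Read data bits from positions 3,5,6,7,9,10,11,12,13,14,15: 11101010000

11101010000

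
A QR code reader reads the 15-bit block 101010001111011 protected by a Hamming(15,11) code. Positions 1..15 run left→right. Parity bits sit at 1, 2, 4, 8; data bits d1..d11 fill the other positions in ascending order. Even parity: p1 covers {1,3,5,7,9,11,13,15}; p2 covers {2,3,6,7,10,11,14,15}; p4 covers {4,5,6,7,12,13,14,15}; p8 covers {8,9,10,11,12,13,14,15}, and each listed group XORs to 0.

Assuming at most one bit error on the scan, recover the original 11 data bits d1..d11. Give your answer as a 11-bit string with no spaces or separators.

s1 (pos 1,3,5,7,9,11,13,15): 1⊕1⊕1⊕0⊕1⊕1⊕0⊕1 = 0
s2 (pos 2,3,6,7,10,11,14,15): 0⊕1⊕0⊕0⊕1⊕1⊕1⊕1 = 1
s4 (pos 4,5,6,7,12,13,14,15): 0⊕1⊕0⊕0⊕1⊕0⊕1⊕1 = 0
s8 (pos 8,9,10,11,12,13,14,15): 0⊕1⊕1⊕1⊕1⊕0⊕1⊕1 = 0
Syndrome s8…s1 = 0010 → error at position 2.
Flip position 2: 101010001111011 → 111010001111011
Read data bits from positions 3,5,6,7,9,10,11,12,13,14,15: 11001111011

11001111011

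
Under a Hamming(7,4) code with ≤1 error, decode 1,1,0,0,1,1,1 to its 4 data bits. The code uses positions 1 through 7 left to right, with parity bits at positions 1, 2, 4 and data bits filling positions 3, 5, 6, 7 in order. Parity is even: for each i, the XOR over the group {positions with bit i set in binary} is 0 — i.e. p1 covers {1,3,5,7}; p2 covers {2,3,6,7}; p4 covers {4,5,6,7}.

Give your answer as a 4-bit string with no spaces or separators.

0110

s1 (pos 1,3,5,7): 1⊕0⊕1⊕1 = 1
s2 (pos 2,3,6,7): 1⊕0⊕1⊕1 = 1
s4 (pos 4,5,6,7): 0⊕1⊕1⊕1 = 1
Syndrome s4…s1 = 111 → error at position 7.
Flip position 7: 1100111 → 1100110
Read data bits from positions 3,5,6,7: 0110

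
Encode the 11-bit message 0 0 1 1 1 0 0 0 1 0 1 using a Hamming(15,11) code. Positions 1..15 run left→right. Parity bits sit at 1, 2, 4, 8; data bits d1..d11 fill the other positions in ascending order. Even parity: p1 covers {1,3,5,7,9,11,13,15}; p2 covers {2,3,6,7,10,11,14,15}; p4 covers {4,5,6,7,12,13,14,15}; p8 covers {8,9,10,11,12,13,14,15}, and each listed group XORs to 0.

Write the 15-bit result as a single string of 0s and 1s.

Place data at non-parity positions: p1 p2 0 p4 0 1 1 p8 1 0 0 0 1 0 1
p1 (pos 1,3,5,7,9,11,13,15): XOR of data positions = 0⊕0⊕1⊕1⊕0⊕1⊕1 = 0
p2 (pos 2,3,6,7,10,11,14,15): XOR of data positions = 0⊕1⊕1⊕0⊕0⊕0⊕1 = 1
p4 (pos 4,5,6,7,12,13,14,15): XOR of data positions = 0⊕1⊕1⊕0⊕1⊕0⊕1 = 0
p8 (pos 8,9,10,11,12,13,14,15): XOR of data positions = 1⊕0⊕0⊕0⊕1⊕0⊕1 = 1
Codeword: 010001111000101

010001111000101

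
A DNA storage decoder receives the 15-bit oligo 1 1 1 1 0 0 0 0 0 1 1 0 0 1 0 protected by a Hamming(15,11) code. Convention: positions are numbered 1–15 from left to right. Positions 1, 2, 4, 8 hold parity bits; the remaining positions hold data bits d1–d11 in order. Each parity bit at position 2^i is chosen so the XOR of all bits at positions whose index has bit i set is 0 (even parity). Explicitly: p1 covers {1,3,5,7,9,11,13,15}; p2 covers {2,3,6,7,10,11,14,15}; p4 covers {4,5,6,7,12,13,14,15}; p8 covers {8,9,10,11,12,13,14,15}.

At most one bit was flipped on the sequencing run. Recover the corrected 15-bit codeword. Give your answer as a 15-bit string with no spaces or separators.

s1 (pos 1,3,5,7,9,11,13,15): 1⊕1⊕0⊕0⊕0⊕1⊕0⊕0 = 1
s2 (pos 2,3,6,7,10,11,14,15): 1⊕1⊕0⊕0⊕1⊕1⊕1⊕0 = 1
s4 (pos 4,5,6,7,12,13,14,15): 1⊕0⊕0⊕0⊕0⊕0⊕1⊕0 = 0
s8 (pos 8,9,10,11,12,13,14,15): 0⊕0⊕1⊕1⊕0⊕0⊕1⊕0 = 1
Syndrome s8…s1 = 1011 → error at position 11.
Flip position 11: 111100000110010 → 111100000100010

111100000100010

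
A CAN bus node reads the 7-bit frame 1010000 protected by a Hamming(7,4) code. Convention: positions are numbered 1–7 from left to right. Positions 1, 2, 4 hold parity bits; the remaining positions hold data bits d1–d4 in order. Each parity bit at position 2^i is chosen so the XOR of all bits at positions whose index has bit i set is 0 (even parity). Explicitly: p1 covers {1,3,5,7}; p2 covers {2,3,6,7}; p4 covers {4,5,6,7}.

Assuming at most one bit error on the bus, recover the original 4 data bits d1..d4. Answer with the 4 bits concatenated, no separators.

1000

s1 (pos 1,3,5,7): 1⊕1⊕0⊕0 = 0
s2 (pos 2,3,6,7): 0⊕1⊕0⊕0 = 1
s4 (pos 4,5,6,7): 0⊕0⊕0⊕0 = 0
Syndrome s4…s1 = 010 → error at position 2.
Flip position 2: 1010000 → 1110000
Read data bits from positions 3,5,6,7: 1000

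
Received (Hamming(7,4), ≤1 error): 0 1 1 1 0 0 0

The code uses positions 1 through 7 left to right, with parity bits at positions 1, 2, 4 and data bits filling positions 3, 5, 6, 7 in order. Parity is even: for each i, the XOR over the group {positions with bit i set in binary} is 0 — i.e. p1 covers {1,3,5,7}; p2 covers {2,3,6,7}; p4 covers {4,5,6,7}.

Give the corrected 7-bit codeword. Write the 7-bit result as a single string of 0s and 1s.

s1 (pos 1,3,5,7): 0⊕1⊕0⊕0 = 1
s2 (pos 2,3,6,7): 1⊕1⊕0⊕0 = 0
s4 (pos 4,5,6,7): 1⊕0⊕0⊕0 = 1
Syndrome s4…s1 = 101 → error at position 5.
Flip position 5: 0111000 → 0111100

0111100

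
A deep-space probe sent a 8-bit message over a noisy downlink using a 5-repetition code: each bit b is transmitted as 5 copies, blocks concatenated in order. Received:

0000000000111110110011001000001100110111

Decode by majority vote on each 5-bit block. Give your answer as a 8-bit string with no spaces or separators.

00101011

Block 1 (00000): 0 ones → 0
Block 2 (00000): 0 ones → 0
Block 3 (11111): 5 ones → 1
Block 4 (01100): 2 ones → 0
Block 5 (11001): 3 ones → 1
Block 6 (00000): 0 ones → 0
Block 7 (11001): 3 ones → 1
Block 8 (10111): 4 ones → 1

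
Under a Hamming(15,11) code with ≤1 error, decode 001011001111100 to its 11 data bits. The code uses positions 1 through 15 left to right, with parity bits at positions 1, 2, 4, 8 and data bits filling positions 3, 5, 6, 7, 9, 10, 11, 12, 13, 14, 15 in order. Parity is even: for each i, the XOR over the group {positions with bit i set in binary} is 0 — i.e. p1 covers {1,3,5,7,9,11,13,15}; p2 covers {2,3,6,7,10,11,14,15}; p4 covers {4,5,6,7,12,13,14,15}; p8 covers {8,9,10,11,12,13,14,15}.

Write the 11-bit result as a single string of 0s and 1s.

11100111100

s1 (pos 1,3,5,7,9,11,13,15): 0⊕1⊕1⊕0⊕1⊕1⊕1⊕0 = 1
s2 (pos 2,3,6,7,10,11,14,15): 0⊕1⊕1⊕0⊕1⊕1⊕0⊕0 = 0
s4 (pos 4,5,6,7,12,13,14,15): 0⊕1⊕1⊕0⊕1⊕1⊕0⊕0 = 0
s8 (pos 8,9,10,11,12,13,14,15): 0⊕1⊕1⊕1⊕1⊕1⊕0⊕0 = 1
Syndrome s8…s1 = 1001 → error at position 9.
Flip position 9: 001011001111100 → 001011000111100
Read data bits from positions 3,5,6,7,9,10,11,12,13,14,15: 11100111100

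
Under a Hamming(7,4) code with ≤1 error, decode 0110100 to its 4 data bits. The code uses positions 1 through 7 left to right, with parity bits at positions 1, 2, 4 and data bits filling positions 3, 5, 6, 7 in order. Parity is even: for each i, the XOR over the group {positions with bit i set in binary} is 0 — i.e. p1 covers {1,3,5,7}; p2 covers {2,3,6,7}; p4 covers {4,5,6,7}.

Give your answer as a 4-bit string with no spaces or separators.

1100

s1 (pos 1,3,5,7): 0⊕1⊕1⊕0 = 0
s2 (pos 2,3,6,7): 1⊕1⊕0⊕0 = 0
s4 (pos 4,5,6,7): 0⊕1⊕0⊕0 = 1
Syndrome s4…s1 = 100 → error at position 4.
Flip position 4: 0110100 → 0111100
Read data bits from positions 3,5,6,7: 1100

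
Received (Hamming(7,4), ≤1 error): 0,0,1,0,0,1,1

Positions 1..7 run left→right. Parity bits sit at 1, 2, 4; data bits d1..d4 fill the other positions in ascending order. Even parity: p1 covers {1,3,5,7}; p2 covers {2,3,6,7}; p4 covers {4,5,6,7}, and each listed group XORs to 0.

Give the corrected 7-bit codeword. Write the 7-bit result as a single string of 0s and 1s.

0110011

s1 (pos 1,3,5,7): 0⊕1⊕0⊕1 = 0
s2 (pos 2,3,6,7): 0⊕1⊕1⊕1 = 1
s4 (pos 4,5,6,7): 0⊕0⊕1⊕1 = 0
Syndrome s4…s1 = 010 → error at position 2.
Flip position 2: 0010011 → 0110011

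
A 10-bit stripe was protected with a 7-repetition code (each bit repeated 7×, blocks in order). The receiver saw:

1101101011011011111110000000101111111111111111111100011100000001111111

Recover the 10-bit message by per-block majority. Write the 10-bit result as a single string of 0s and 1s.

Block 1 (1101101): 5 ones → 1
Block 2 (0110110): 4 ones → 1
Block 3 (1111111): 7 ones → 1
Block 4 (0000000): 0 ones → 0
Block 5 (1011111): 6 ones → 1
Block 6 (1111111): 7 ones → 1
Block 7 (1111111): 7 ones → 1
Block 8 (1000111): 4 ones → 1
Block 9 (0000000): 0 ones → 0
Block 10 (1111111): 7 ones → 1

1110111101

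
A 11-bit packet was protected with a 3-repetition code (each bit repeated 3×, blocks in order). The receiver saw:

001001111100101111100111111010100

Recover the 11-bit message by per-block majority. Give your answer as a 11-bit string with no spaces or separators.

Block 1 (001): 1 one → 0
Block 2 (001): 1 one → 0
Block 3 (111): 3 ones → 1
Block 4 (100): 1 one → 0
Block 5 (101): 2 ones → 1
Block 6 (111): 3 ones → 1
Block 7 (100): 1 one → 0
Block 8 (111): 3 ones → 1
Block 9 (111): 3 ones → 1
Block 10 (010): 1 one → 0
Block 11 (100): 1 one → 0

00101101100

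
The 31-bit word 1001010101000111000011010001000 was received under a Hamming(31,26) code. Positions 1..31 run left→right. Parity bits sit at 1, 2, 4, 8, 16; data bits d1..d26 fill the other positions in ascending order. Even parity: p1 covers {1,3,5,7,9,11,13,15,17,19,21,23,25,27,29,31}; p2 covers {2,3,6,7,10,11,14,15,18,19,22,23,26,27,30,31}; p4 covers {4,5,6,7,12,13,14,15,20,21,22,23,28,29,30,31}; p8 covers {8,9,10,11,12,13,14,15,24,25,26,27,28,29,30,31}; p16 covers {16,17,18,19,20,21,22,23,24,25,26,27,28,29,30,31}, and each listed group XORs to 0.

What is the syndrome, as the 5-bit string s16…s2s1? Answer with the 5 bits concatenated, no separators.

s1 (pos 1,3,5,7,9,11,13,15,17,19,21,23,25,27,29,31): 1⊕0⊕0⊕0⊕0⊕0⊕0⊕1⊕0⊕0⊕1⊕0⊕0⊕0⊕0⊕0 = 1
s2 (pos 2,3,6,7,10,11,14,15,18,19,22,23,26,27,30,31): 0⊕0⊕1⊕0⊕1⊕0⊕1⊕1⊕0⊕0⊕1⊕0⊕0⊕0⊕0⊕0 = 1
s4 (pos 4,5,6,7,12,13,14,15,20,21,22,23,28,29,30,31): 1⊕0⊕1⊕0⊕0⊕0⊕1⊕1⊕0⊕1⊕1⊕0⊕1⊕0⊕0⊕0 = 1
s8 (pos 8,9,10,11,12,13,14,15,24,25,26,27,28,29,30,31): 1⊕0⊕1⊕0⊕0⊕0⊕1⊕1⊕1⊕0⊕0⊕0⊕1⊕0⊕0⊕0 = 0
s16 (pos 16,17,18,19,20,21,22,23,24,25,26,27,28,29,30,31): 1⊕0⊕0⊕0⊕0⊕1⊕1⊕0⊕1⊕0⊕0⊕0⊕1⊕0⊕0⊕0 = 1
Syndrome s16…s1 = 10111 → error at position 23.

10111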